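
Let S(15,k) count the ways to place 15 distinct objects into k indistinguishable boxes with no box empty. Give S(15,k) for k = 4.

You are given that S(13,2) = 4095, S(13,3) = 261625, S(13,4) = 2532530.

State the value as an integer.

r14: T_14,3=3×261625+4095=788970; T_14,4=4×2532530+261625=10391745
r15: T_15,4=4×10391745+788970=42355950
Read S(15,4) = 42355950.

42355950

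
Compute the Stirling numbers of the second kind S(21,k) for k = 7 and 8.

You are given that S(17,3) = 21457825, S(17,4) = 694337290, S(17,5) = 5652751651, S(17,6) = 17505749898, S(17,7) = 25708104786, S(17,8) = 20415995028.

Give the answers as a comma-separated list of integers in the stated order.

82310957214948, 132511015347084

@18  (18,4):694337290·4+21457825→2798806985, (18,5):5652751651·5+694337290→28958095545, (18,6):17505749898·6+5652751651→110687251039, (18,7):25708104786·7+17505749898→197462483400, (18,8):20415995028·8+25708104786→189036065010
@19  (19,5):28958095545·5+2798806985→147589284710, (19,6):110687251039·6+28958095545→693081601779, (19,7):197462483400·7+110687251039→1492924634839, (19,8):189036065010·8+197462483400→1709751003480
@20  (20,6):693081601779·6+147589284710→4306078895384, (20,7):1492924634839·7+693081601779→11143554045652, (20,8):1709751003480·8+1492924634839→15170932662679
@21  (21,7):11143554045652·7+4306078895384→82310957214948, (21,8):15170932662679·8+11143554045652→132511015347084
Read S(21,7) = 82310957214948, S(21,8) = 132511015347084.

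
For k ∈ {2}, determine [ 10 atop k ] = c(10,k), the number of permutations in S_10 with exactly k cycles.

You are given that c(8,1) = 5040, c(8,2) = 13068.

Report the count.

1026576

r9: T_9,1=8×5040+0=40320; T_9,2=8×13068+5040=109584
r10: T_10,2=9×109584+40320=1026576
Read c(10,2) = 1026576.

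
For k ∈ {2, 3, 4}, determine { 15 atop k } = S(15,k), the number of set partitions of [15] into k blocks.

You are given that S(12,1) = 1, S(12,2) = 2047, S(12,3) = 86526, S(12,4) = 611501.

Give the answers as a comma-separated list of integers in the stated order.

r13: T_13,1=1×1+0=1; T_13,2=2×2047+1=4095; T_13,3=3×86526+2047=261625; T_13,4=4×611501+86526=2532530
r14: T_14,1=1×1+0=1; T_14,2=2×4095+1=8191; T_14,3=3×261625+4095=788970; T_14,4=4×2532530+261625=10391745
r15: T_15,2=2×8191+1=16383; T_15,3=3×788970+8191=2375101; T_15,4=4×10391745+788970=42355950
Read S(15,2) = 16383, S(15,3) = 2375101, S(15,4) = 42355950.

16383, 2375101, 42355950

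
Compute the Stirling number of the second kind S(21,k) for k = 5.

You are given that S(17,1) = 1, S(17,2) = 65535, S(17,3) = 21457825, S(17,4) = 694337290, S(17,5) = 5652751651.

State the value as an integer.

3791262568401

[18] T[18,2]:2*65535+1=131071 · T[18,3]:3*21457825+65535=64439010 · T[18,4]:4*694337290+21457825=2798806985 · T[18,5]:5*5652751651+694337290=28958095545
[19] T[19,3]:3*64439010+131071=193448101 · T[19,4]:4*2798806985+64439010=11259666950 · T[19,5]:5*28958095545+2798806985=147589284710
[20] T[20,4]:4*11259666950+193448101=45232115901 · T[20,5]:5*147589284710+11259666950=749206090500
[21] T[21,5]:5*749206090500+45232115901=3791262568401
Read S(21,5) = 3791262568401.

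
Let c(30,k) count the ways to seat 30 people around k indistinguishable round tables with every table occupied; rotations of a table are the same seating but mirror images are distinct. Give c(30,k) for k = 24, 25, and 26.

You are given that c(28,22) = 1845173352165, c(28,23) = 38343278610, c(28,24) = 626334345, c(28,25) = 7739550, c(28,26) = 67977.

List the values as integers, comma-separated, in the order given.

[29] T[29,23]:28*38343278610+1845173352165=2918785153245 · T[29,24]:28*626334345+38343278610=55880640270 · T[29,25]:28*7739550+626334345=843041745 · T[29,26]:28*67977+7739550=9642906
[30] T[30,24]:29*55880640270+2918785153245=4539323721075 · T[30,25]:29*843041745+55880640270=80328850875 · T[30,26]:29*9642906+843041745=1122686019
Read c(30,24) = 4539323721075, c(30,25) = 80328850875, c(30,26) = 1122686019.

4539323721075, 80328850875, 1122686019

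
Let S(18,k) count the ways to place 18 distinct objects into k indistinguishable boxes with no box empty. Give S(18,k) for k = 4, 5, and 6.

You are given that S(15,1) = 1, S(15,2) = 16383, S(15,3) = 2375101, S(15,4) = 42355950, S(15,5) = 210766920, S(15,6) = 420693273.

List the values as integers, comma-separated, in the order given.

2798806985, 28958095545, 110687251039

r16: T_16,2=2×16383+1=32767; T_16,3=3×2375101+16383=7141686; T_16,4=4×42355950+2375101=171798901; T_16,5=5×210766920+42355950=1096190550; T_16,6=6×420693273+210766920=2734926558
r17: T_17,3=3×7141686+32767=21457825; T_17,4=4×171798901+7141686=694337290; T_17,5=5×1096190550+171798901=5652751651; T_17,6=6×2734926558+1096190550=17505749898
r18: T_18,4=4×694337290+21457825=2798806985; T_18,5=5×5652751651+694337290=28958095545; T_18,6=6×17505749898+5652751651=110687251039
Read S(18,4) = 2798806985, S(18,5) = 28958095545, S(18,6) = 110687251039.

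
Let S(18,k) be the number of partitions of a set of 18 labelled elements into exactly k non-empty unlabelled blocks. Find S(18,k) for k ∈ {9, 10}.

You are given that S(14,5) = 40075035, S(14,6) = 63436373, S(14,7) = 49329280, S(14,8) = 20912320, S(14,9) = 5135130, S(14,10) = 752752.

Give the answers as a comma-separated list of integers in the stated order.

i=15: T(15,6)=40075035+6·63436373=420693273 | T(15,7)=63436373+7·49329280=408741333 | T(15,8)=49329280+8·20912320=216627840 | T(15,9)=20912320+9·5135130=67128490 | T(15,10)=5135130+10·752752=12662650
i=16: T(16,7)=420693273+7·408741333=3281882604 | T(16,8)=408741333+8·216627840=2141764053 | T(16,9)=216627840+9·67128490=820784250 | T(16,10)=67128490+10·12662650=193754990
i=17: T(17,8)=3281882604+8·2141764053=20415995028 | T(17,9)=2141764053+9·820784250=9528822303 | T(17,10)=820784250+10·193754990=2758334150
i=18: T(18,9)=20415995028+9·9528822303=106175395755 | T(18,10)=9528822303+10·2758334150=37112163803
Read S(18,9) = 106175395755, S(18,10) = 37112163803.

106175395755, 37112163803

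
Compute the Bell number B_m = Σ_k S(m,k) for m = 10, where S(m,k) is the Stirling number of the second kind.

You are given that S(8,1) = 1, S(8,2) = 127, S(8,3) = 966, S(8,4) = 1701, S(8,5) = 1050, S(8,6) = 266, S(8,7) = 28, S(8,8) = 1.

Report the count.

115975

row 9: T[9][1]=1·1+0=1  T[9][2]=2·127+1=255  T[9][3]=3·966+127=3025  T[9][4]=4·1701+966=7770  T[9][5]=5·1050+1701=6951  T[9][6]=6·266+1050=2646  T[9][7]=7·28+266=462  T[9][8]=8·1+28=36  T[9][9]=9·0+1=1
row 10: T[10][1]=1·1+0=1  T[10][2]=2·255+1=511  T[10][3]=3·3025+255=9330  T[10][4]=4·7770+3025=34105  T[10][5]=5·6951+7770=42525  T[10][6]=6·2646+6951=22827  T[10][7]=7·462+2646=5880  T[10][8]=8·36+462=750  T[10][9]=9·1+36=45  T[10][10]=10·0+1=1
B_10 = ΣS(10,k) = 1+511+9330+34105+42525+22827+5880+750+45+1 = 115975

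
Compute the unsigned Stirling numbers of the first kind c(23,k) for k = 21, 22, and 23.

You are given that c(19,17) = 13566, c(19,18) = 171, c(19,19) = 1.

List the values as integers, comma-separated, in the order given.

30107, 253, 1

i=20: T(20,18)=13566+19·171=16815 | T(20,19)=171+19·1=190 | T(20,20)=1+19·0=1
i=21: T(21,19)=16815+20·190=20615 | T(21,20)=190+20·1=210 | T(21,21)=1+20·0=1
i=22: T(22,20)=20615+21·210=25025 | T(22,21)=210+21·1=231 | T(22,22)=1+21·0=1
i=23: T(23,21)=25025+22·231=30107 | T(23,22)=231+22·1=253 | T(23,23)=1+22·0=1
Read c(23,21) = 30107, c(23,22) = 253, c(23,23) = 1.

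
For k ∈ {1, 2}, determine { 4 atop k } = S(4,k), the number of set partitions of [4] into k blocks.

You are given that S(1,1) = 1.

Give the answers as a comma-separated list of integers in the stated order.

1, 7

row 2: T[2][1]=1·1+0=1  T[2][2]=2·0+1=1
row 3: T[3][1]=1·1+0=1  T[3][2]=2·1+1=3
row 4: T[4][1]=1·1+0=1  T[4][2]=2·3+1=7
Read S(4,1) = 1, S(4,2) = 7.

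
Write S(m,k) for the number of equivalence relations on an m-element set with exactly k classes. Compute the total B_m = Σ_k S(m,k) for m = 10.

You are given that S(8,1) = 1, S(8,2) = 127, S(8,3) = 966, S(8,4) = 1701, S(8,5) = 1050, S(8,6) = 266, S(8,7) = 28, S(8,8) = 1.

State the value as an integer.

i=9: T(9,1)=0+1·1=1 | T(9,2)=1+2·127=255 | T(9,3)=127+3·966=3025 | T(9,4)=966+4·1701=7770 | T(9,5)=1701+5·1050=6951 | T(9,6)=1050+6·266=2646 | T(9,7)=266+7·28=462 | T(9,8)=28+8·1=36 | T(9,9)=1+9·0=1
i=10: T(10,1)=0+1·1=1 | T(10,2)=1+2·255=511 | T(10,3)=255+3·3025=9330 | T(10,4)=3025+4·7770=34105 | T(10,5)=7770+5·6951=42525 | T(10,6)=6951+6·2646=22827 | T(10,7)=2646+7·462=5880 | T(10,8)=462+8·36=750 | T(10,9)=36+9·1=45 | T(10,10)=1+10·0=1
B_10 = ΣS(10,k) = 1+511+9330+34105+42525+22827+5880+750+45+1 = 115975

115975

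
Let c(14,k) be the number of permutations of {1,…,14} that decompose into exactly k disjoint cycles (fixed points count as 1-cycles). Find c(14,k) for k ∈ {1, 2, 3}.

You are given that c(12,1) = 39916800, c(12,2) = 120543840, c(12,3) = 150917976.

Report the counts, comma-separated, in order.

@13  (13,1):39916800·12+0→479001600, (13,2):120543840·12+39916800→1486442880, (13,3):150917976·12+120543840→1931559552
@14  (14,1):479001600·13+0→6227020800, (14,2):1486442880·13+479001600→19802759040, (14,3):1931559552·13+1486442880→26596717056
Read c(14,1) = 6227020800, c(14,2) = 19802759040, c(14,3) = 26596717056.

6227020800, 19802759040, 26596717056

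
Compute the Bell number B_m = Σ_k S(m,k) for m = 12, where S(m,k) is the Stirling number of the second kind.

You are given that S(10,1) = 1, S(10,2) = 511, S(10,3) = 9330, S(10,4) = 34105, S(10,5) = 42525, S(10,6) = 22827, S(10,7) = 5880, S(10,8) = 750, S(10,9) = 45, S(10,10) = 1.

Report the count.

4213597

row 11: T[11][1]=1·1+0=1  T[11][2]=2·511+1=1023  T[11][3]=3·9330+511=28501  T[11][4]=4·34105+9330=145750  T[11][5]=5·42525+34105=246730  T[11][6]=6·22827+42525=179487  T[11][7]=7·5880+22827=63987  T[11][8]=8·750+5880=11880  T[11][9]=9·45+750=1155  T[11][10]=10·1+45=55  T[11][11]=11·0+1=1
row 12: T[12][1]=1·1+0=1  T[12][2]=2·1023+1=2047  T[12][3]=3·28501+1023=86526  T[12][4]=4·145750+28501=611501  T[12][5]=5·246730+145750=1379400  T[12][6]=6·179487+246730=1323652  T[12][7]=7·63987+179487=627396  T[12][8]=8·11880+63987=159027  T[12][9]=9·1155+11880=22275  T[12][10]=10·55+1155=1705  T[12][11]=11·1+55=66  T[12][12]=12·0+1=1
B_12 = ΣS(12,k) = 1+2047+86526+611501+1379400+1323652+627396+159027+22275+1705+66+1 = 4213597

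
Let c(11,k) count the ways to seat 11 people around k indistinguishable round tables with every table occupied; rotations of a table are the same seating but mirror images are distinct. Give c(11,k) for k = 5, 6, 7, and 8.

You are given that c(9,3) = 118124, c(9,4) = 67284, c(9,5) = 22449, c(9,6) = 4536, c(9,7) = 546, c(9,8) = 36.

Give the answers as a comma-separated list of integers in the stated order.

@10  (10,4):67284·9+118124→723680, (10,5):22449·9+67284→269325, (10,6):4536·9+22449→63273, (10,7):546·9+4536→9450, (10,8):36·9+546→870
@11  (11,5):269325·10+723680→3416930, (11,6):63273·10+269325→902055, (11,7):9450·10+63273→157773, (11,8):870·10+9450→18150
Read c(11,5) = 3416930, c(11,6) = 902055, c(11,7) = 157773, c(11,8) = 18150.

3416930, 902055, 157773, 18150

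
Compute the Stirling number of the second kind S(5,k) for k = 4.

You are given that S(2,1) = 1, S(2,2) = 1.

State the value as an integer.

r3: T_3,2=2×1+1=3; T_3,3=3×0+1=1
r4: T_4,3=3×1+3=6; T_4,4=4×0+1=1
r5: T_5,4=4×1+6=10
Read S(5,4) = 10.

10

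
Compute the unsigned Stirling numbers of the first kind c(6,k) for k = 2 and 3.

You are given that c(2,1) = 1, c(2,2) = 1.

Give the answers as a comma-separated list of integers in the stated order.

i=3: T(3,1)=0+2·1=2 | T(3,2)=1+2·1=3 | T(3,3)=1+2·0=1
i=4: T(4,1)=0+3·2=6 | T(4,2)=2+3·3=11 | T(4,3)=3+3·1=6
i=5: T(5,1)=0+4·6=24 | T(5,2)=6+4·11=50 | T(5,3)=11+4·6=35
i=6: T(6,2)=24+5·50=274 | T(6,3)=50+5·35=225
Read c(6,2) = 274, c(6,3) = 225.

274, 225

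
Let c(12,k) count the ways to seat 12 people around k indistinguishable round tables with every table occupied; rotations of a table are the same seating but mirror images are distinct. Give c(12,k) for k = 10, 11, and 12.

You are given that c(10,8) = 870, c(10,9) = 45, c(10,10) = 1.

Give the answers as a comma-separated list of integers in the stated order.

i=11: T(11,9)=870+10·45=1320 | T(11,10)=45+10·1=55 | T(11,11)=1+10·0=1
i=12: T(12,10)=1320+11·55=1925 | T(12,11)=55+11·1=66 | T(12,12)=1+11·0=1
Read c(12,10) = 1925, c(12,11) = 66, c(12,12) = 1.

1925, 66, 1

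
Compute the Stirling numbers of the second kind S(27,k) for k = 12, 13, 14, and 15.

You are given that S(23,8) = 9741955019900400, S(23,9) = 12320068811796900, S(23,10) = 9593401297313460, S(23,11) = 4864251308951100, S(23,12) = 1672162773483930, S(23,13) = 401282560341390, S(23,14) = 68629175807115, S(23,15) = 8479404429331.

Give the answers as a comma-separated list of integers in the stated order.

71823166587281982600, 29206898819153109600, 8541149231801585700, 1834634071262848260

i=24: T(24,9)=9741955019900400+9·12320068811796900=120622574326072500 | T(24,10)=12320068811796900+10·9593401297313460=108254081784931500 | T(24,11)=9593401297313460+11·4864251308951100=63100165695775560 | T(24,12)=4864251308951100+12·1672162773483930=24930204590758260 | T(24,13)=1672162773483930+13·401282560341390=6888836057922000 | T(24,14)=401282560341390+14·68629175807115=1362091021641000 | T(24,15)=68629175807115+15·8479404429331=195820242247080
i=25: T(25,10)=120622574326072500+10·108254081784931500=1203163392175387500 | T(25,11)=108254081784931500+11·63100165695775560=802355904438462660 | T(25,12)=63100165695775560+12·24930204590758260=362262620784874680 | T(25,13)=24930204590758260+13·6888836057922000=114485073343744260 | T(25,14)=6888836057922000+14·1362091021641000=25958110360896000 | T(25,15)=1362091021641000+15·195820242247080=4299394655347200
i=26: T(26,11)=1203163392175387500+11·802355904438462660=10029078340998476760 | T(26,12)=802355904438462660+12·362262620784874680=5149507353856958820 | T(26,13)=362262620784874680+13·114485073343744260=1850568574253550060 | T(26,14)=114485073343744260+14·25958110360896000=477898618396288260 | T(26,15)=25958110360896000+15·4299394655347200=90449030191104000
i=27: T(27,12)=10029078340998476760+12·5149507353856958820=71823166587281982600 | T(27,13)=5149507353856958820+13·1850568574253550060=29206898819153109600 | T(27,14)=1850568574253550060+14·477898618396288260=8541149231801585700 | T(27,15)=477898618396288260+15·90449030191104000=1834634071262848260
Read S(27,12) = 71823166587281982600, S(27,13) = 29206898819153109600, S(27,14) = 8541149231801585700, S(27,15) = 1834634071262848260.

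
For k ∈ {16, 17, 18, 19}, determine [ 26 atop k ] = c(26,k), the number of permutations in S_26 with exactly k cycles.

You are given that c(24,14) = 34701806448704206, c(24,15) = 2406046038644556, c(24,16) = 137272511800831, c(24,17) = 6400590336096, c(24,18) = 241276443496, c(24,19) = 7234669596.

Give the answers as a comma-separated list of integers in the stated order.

@25  (25,15):2406046038644556·24+34701806448704206→92446911376173550, (25,16):137272511800831·24+2406046038644556→5700586321864500, (25,17):6400590336096·24+137272511800831→290886679867135, (25,18):241276443496·24+6400590336096→12191224980000, (25,19):7234669596·24+241276443496→414908513800
@26  (26,16):5700586321864500·25+92446911376173550→234961569422786050, (26,17):290886679867135·25+5700586321864500→12972753318542875, (26,18):12191224980000·25+290886679867135→595667304367135, (26,19):414908513800·25+12191224980000→22563937825000
Read c(26,16) = 234961569422786050, c(26,17) = 12972753318542875, c(26,18) = 595667304367135, c(26,19) = 22563937825000.

234961569422786050, 12972753318542875, 595667304367135, 22563937825000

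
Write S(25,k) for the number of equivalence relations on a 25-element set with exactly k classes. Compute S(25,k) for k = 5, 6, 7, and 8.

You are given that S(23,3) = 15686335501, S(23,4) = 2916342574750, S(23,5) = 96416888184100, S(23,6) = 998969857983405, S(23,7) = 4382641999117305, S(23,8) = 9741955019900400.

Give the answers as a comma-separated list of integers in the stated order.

2436684974110751, 37026417000002430, 227832482998716310, 690223721118368580

i=24: T(24,4)=15686335501+4·2916342574750=11681056634501 | T(24,5)=2916342574750+5·96416888184100=485000783495250 | T(24,6)=96416888184100+6·998969857983405=6090236036084530 | T(24,7)=998969857983405+7·4382641999117305=31677463851804540 | T(24,8)=4382641999117305+8·9741955019900400=82318282158320505
i=25: T(25,5)=11681056634501+5·485000783495250=2436684974110751 | T(25,6)=485000783495250+6·6090236036084530=37026417000002430 | T(25,7)=6090236036084530+7·31677463851804540=227832482998716310 | T(25,8)=31677463851804540+8·82318282158320505=690223721118368580
Read S(25,5) = 2436684974110751, S(25,6) = 37026417000002430, S(25,7) = 227832482998716310, S(25,8) = 690223721118368580.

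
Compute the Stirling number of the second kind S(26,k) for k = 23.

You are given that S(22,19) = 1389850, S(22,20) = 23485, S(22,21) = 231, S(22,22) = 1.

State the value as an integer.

[23] T[23,20]:20*23485+1389850=1859550 · T[23,21]:21*231+23485=28336 · T[23,22]:22*1+231=253 · T[23,23]:23*0+1=1
[24] T[24,21]:21*28336+1859550=2454606 · T[24,22]:22*253+28336=33902 · T[24,23]:23*1+253=276
[25] T[25,22]:22*33902+2454606=3200450 · T[25,23]:23*276+33902=40250
[26] T[26,23]:23*40250+3200450=4126200
Read S(26,23) = 4126200.

4126200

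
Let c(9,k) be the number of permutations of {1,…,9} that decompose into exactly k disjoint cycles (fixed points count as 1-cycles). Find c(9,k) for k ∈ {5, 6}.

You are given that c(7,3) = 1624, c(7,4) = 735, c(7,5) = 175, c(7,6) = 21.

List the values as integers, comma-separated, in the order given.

22449, 4536

@8  (8,4):735·7+1624→6769, (8,5):175·7+735→1960, (8,6):21·7+175→322
@9  (9,5):1960·8+6769→22449, (9,6):322·8+1960→4536
Read c(9,5) = 22449, c(9,6) = 4536.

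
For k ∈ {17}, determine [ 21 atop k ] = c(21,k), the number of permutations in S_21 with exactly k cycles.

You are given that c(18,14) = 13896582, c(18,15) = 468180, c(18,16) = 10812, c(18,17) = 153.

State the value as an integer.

53327946

[19] T[19,15]:18*468180+13896582=22323822 · T[19,16]:18*10812+468180=662796 · T[19,17]:18*153+10812=13566
[20] T[20,16]:19*662796+22323822=34916946 · T[20,17]:19*13566+662796=920550
[21] T[21,17]:20*920550+34916946=53327946
Read c(21,17) = 53327946.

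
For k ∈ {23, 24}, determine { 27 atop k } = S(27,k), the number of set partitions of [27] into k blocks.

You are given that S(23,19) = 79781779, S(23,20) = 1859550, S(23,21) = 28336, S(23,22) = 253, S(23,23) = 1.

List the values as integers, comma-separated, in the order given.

333832005, 5265000

i=24: T(24,20)=79781779+20·1859550=116972779 | T(24,21)=1859550+21·28336=2454606 | T(24,22)=28336+22·253=33902 | T(24,23)=253+23·1=276 | T(24,24)=1+24·0=1
i=25: T(25,21)=116972779+21·2454606=168519505 | T(25,22)=2454606+22·33902=3200450 | T(25,23)=33902+23·276=40250 | T(25,24)=276+24·1=300
i=26: T(26,22)=168519505+22·3200450=238929405 | T(26,23)=3200450+23·40250=4126200 | T(26,24)=40250+24·300=47450
i=27: T(27,23)=238929405+23·4126200=333832005 | T(27,24)=4126200+24·47450=5265000
Read S(27,23) = 333832005, S(27,24) = 5265000.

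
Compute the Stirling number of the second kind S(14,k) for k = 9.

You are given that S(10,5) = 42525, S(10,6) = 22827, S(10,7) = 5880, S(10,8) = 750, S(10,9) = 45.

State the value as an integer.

r11: T_11,6=6×22827+42525=179487; T_11,7=7×5880+22827=63987; T_11,8=8×750+5880=11880; T_11,9=9×45+750=1155
r12: T_12,7=7×63987+179487=627396; T_12,8=8×11880+63987=159027; T_12,9=9×1155+11880=22275
r13: T_13,8=8×159027+627396=1899612; T_13,9=9×22275+159027=359502
r14: T_14,9=9×359502+1899612=5135130
Read S(14,9) = 5135130.

5135130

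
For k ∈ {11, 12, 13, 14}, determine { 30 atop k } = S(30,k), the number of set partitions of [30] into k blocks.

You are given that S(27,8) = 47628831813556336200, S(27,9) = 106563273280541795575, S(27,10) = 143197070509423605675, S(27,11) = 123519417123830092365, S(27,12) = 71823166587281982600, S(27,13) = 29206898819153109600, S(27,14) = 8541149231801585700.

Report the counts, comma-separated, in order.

215047101560666876619690, 177979707061075333384555, 102442517922081938561415, 42337710060168129525765

i=28: T(28,9)=47628831813556336200+9·106563273280541795575=1006698291338432496375 | T(28,10)=106563273280541795575+10·143197070509423605675=1538533978374777852325 | T(28,11)=143197070509423605675+11·123519417123830092365=1501910658871554621690 | T(28,12)=123519417123830092365+12·71823166587281982600=985397416171213883565 | T(28,13)=71823166587281982600+13·29206898819153109600=451512851236272407400 | T(28,14)=29206898819153109600+14·8541149231801585700=148782988064375309400
i=29: T(29,10)=1006698291338432496375+10·1538533978374777852325=16392038075086211019625 | T(29,11)=1538533978374777852325+11·1501910658871554621690=18059551225961878690915 | T(29,12)=1501910658871554621690+12·985397416171213883565=13326679652926121224470 | T(29,13)=985397416171213883565+13·451512851236272407400=6855064482242755179765 | T(29,14)=451512851236272407400+14·148782988064375309400=2534474684137526739000
i=30: T(30,11)=16392038075086211019625+11·18059551225961878690915=215047101560666876619690 | T(30,12)=18059551225961878690915+12·13326679652926121224470=177979707061075333384555 | T(30,13)=13326679652926121224470+13·6855064482242755179765=102442517922081938561415 | T(30,14)=6855064482242755179765+14·2534474684137526739000=42337710060168129525765
Read S(30,11) = 215047101560666876619690, S(30,12) = 177979707061075333384555, S(30,13) = 102442517922081938561415, S(30,14) = 42337710060168129525765.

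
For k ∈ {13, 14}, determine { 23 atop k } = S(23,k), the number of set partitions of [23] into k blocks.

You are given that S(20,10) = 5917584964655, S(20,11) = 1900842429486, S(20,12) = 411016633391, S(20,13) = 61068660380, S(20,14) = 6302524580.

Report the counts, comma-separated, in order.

r21: T_21,11=11×1900842429486+5917584964655=26826851689001; T_21,12=12×411016633391+1900842429486=6833042030178; T_21,13=13×61068660380+411016633391=1204909218331; T_21,14=14×6302524580+61068660380=149304004500
r22: T_22,12=12×6833042030178+26826851689001=108823356051137; T_22,13=13×1204909218331+6833042030178=22496861868481; T_22,14=14×149304004500+1204909218331=3295165281331
r23: T_23,13=13×22496861868481+108823356051137=401282560341390; T_23,14=14×3295165281331+22496861868481=68629175807115
Read S(23,13) = 401282560341390, S(23,14) = 68629175807115.

401282560341390, 68629175807115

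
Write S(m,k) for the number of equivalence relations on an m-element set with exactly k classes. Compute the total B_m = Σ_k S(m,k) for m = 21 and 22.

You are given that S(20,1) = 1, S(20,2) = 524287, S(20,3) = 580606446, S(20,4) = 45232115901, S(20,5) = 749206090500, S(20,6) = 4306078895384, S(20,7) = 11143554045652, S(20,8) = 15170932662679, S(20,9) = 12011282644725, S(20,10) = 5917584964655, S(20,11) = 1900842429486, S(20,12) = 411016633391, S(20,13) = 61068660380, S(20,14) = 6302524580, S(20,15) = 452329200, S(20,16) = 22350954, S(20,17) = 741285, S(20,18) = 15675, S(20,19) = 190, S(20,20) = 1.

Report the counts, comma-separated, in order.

i=21: T(21,1)=0+1·1=1 | T(21,2)=1+2·524287=1048575 | T(21,3)=524287+3·580606446=1742343625 | T(21,4)=580606446+4·45232115901=181509070050 | T(21,5)=45232115901+5·749206090500=3791262568401 | T(21,6)=749206090500+6·4306078895384=26585679462804 | T(21,7)=4306078895384+7·11143554045652=82310957214948 | T(21,8)=11143554045652+8·15170932662679=132511015347084 | T(21,9)=15170932662679+9·12011282644725=123272476465204 | T(21,10)=12011282644725+10·5917584964655=71187132291275 | T(21,11)=5917584964655+11·1900842429486=26826851689001 | T(21,12)=1900842429486+12·411016633391=6833042030178 | T(21,13)=411016633391+13·61068660380=1204909218331 | T(21,14)=61068660380+14·6302524580=149304004500 | T(21,15)=6302524580+15·452329200=13087462580 | T(21,16)=452329200+16·22350954=809944464 | T(21,17)=22350954+17·741285=34952799 | T(21,18)=741285+18·15675=1023435 | T(21,19)=15675+19·190=19285 | T(21,20)=190+20·1=210 | T(21,21)=1+21·0=1
i=22: T(22,1)=0+1·1=1 | T(22,2)=1+2·1048575=2097151 | T(22,3)=1048575+3·1742343625=5228079450 | T(22,4)=1742343625+4·181509070050=727778623825 | T(22,5)=181509070050+5·3791262568401=19137821912055 | T(22,6)=3791262568401+6·26585679462804=163305339345225 | T(22,7)=26585679462804+7·82310957214948=602762379967440 | T(22,8)=82310957214948+8·132511015347084=1142399079991620 | T(22,9)=132511015347084+9·123272476465204=1241963303533920 | T(22,10)=123272476465204+10·71187132291275=835143799377954 | T(22,11)=71187132291275+11·26826851689001=366282500870286 | T(22,12)=26826851689001+12·6833042030178=108823356051137 | T(22,13)=6833042030178+13·1204909218331=22496861868481 | T(22,14)=1204909218331+14·149304004500=3295165281331 | T(22,15)=149304004500+15·13087462580=345615943200 | T(22,16)=13087462580+16·809944464=26046574004 | T(22,17)=809944464+17·34952799=1404142047 | T(22,18)=34952799+18·1023435=53374629 | T(22,19)=1023435+19·19285=1389850 | T(22,20)=19285+20·210=23485 | T(22,21)=210+21·1=231 | T(22,22)=1+22·0=1
B_21 = ΣS(21,k) = 1+1048575+1742343625+181509070050+3791262568401+26585679462804+82310957214948+132511015347084+123272476465204+71187132291275+26826851689001+6833042030178+1204909218331+149304004500+13087462580+809944464+34952799+1023435+19285+210+1 = 474869816156751
B_22 = ΣS(22,k) = 1+2097151+5228079450+727778623825+19137821912055+163305339345225+602762379967440+1142399079991620+1241963303533920+835143799377954+366282500870286+108823356051137+22496861868481+3295165281331+345615943200+26046574004+1404142047+53374629+1389850+23485+231+1 = 4506715738447323

474869816156751, 4506715738447323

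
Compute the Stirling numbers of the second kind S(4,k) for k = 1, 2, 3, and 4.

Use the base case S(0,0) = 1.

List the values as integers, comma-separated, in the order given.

1, 7, 6, 1

r1: T_1,1=1×0+1=1
r2: T_2,1=1×1+0=1; T_2,2=2×0+1=1
r3: T_3,1=1×1+0=1; T_3,2=2×1+1=3; T_3,3=3×0+1=1
r4: T_4,1=1×1+0=1; T_4,2=2×3+1=7; T_4,3=3×1+3=6; T_4,4=4×0+1=1
Read S(4,1) = 1, S(4,2) = 7, S(4,3) = 6, S(4,4) = 1.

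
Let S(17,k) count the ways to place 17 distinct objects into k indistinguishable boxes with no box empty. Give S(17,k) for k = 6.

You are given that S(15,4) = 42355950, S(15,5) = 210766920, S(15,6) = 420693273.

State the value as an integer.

i=16: T(16,5)=42355950+5·210766920=1096190550 | T(16,6)=210766920+6·420693273=2734926558
i=17: T(17,6)=1096190550+6·2734926558=17505749898
Read S(17,6) = 17505749898.

17505749898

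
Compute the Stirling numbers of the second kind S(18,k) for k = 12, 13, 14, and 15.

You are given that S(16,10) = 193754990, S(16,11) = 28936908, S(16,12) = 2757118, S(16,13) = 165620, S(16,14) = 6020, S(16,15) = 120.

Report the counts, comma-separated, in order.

1256328866, 125854638, 8408778, 367200

r17: T_17,11=11×28936908+193754990=512060978; T_17,12=12×2757118+28936908=62022324; T_17,13=13×165620+2757118=4910178; T_17,14=14×6020+165620=249900; T_17,15=15×120+6020=7820
r18: T_18,12=12×62022324+512060978=1256328866; T_18,13=13×4910178+62022324=125854638; T_18,14=14×249900+4910178=8408778; T_18,15=15×7820+249900=367200
Read S(18,12) = 1256328866, S(18,13) = 125854638, S(18,14) = 8408778, S(18,15) = 367200.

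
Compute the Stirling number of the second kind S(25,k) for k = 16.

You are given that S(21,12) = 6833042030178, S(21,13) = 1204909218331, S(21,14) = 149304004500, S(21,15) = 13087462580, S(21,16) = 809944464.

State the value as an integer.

526655161695960

[22] T[22,13]:13*1204909218331+6833042030178=22496861868481 · T[22,14]:14*149304004500+1204909218331=3295165281331 · T[22,15]:15*13087462580+149304004500=345615943200 · T[22,16]:16*809944464+13087462580=26046574004
[23] T[23,14]:14*3295165281331+22496861868481=68629175807115 · T[23,15]:15*345615943200+3295165281331=8479404429331 · T[23,16]:16*26046574004+345615943200=762361127264
[24] T[24,15]:15*8479404429331+68629175807115=195820242247080 · T[24,16]:16*762361127264+8479404429331=20677182465555
[25] T[25,16]:16*20677182465555+195820242247080=526655161695960
Read S(25,16) = 526655161695960.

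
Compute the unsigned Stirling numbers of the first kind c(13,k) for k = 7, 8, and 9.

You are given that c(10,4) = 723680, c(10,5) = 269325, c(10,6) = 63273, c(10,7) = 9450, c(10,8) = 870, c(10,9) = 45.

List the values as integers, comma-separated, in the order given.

@11  (11,5):269325·10+723680→3416930, (11,6):63273·10+269325→902055, (11,7):9450·10+63273→157773, (11,8):870·10+9450→18150, (11,9):45·10+870→1320
@12  (12,6):902055·11+3416930→13339535, (12,7):157773·11+902055→2637558, (12,8):18150·11+157773→357423, (12,9):1320·11+18150→32670
@13  (13,7):2637558·12+13339535→44990231, (13,8):357423·12+2637558→6926634, (13,9):32670·12+357423→749463
Read c(13,7) = 44990231, c(13,8) = 6926634, c(13,9) = 749463.

44990231, 6926634, 749463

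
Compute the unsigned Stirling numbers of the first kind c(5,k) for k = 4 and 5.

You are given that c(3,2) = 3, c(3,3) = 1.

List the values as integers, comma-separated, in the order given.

row 4: T[4][3]=3·1+3=6  T[4][4]=3·0+1=1
row 5: T[5][4]=4·1+6=10  T[5][5]=4·0+1=1
Read c(5,4) = 10, c(5,5) = 1.

10, 1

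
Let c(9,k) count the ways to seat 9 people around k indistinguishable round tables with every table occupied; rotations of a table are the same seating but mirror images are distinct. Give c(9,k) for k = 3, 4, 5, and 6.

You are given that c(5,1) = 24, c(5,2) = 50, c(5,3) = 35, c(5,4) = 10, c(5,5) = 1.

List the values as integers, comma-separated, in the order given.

118124, 67284, 22449, 4536

row 6: T[6][1]=5·24+0=120  T[6][2]=5·50+24=274  T[6][3]=5·35+50=225  T[6][4]=5·10+35=85  T[6][5]=5·1+10=15  T[6][6]=5·0+1=1
row 7: T[7][1]=6·120+0=720  T[7][2]=6·274+120=1764  T[7][3]=6·225+274=1624  T[7][4]=6·85+225=735  T[7][5]=6·15+85=175  T[7][6]=6·1+15=21
row 8: T[8][2]=7·1764+720=13068  T[8][3]=7·1624+1764=13132  T[8][4]=7·735+1624=6769  T[8][5]=7·175+735=1960  T[8][6]=7·21+175=322
row 9: T[9][3]=8·13132+13068=118124  T[9][4]=8·6769+13132=67284  T[9][5]=8·1960+6769=22449  T[9][6]=8·322+1960=4536
Read c(9,3) = 118124, c(9,4) = 67284, c(9,5) = 22449, c(9,6) = 4536.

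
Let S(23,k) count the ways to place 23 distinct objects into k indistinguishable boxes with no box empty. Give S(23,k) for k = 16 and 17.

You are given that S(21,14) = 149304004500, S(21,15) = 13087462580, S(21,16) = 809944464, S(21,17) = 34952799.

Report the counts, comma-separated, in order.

@22  (22,15):13087462580·15+149304004500→345615943200, (22,16):809944464·16+13087462580→26046574004, (22,17):34952799·17+809944464→1404142047
@23  (23,16):26046574004·16+345615943200→762361127264, (23,17):1404142047·17+26046574004→49916988803
Read S(23,16) = 762361127264, S(23,17) = 49916988803.

762361127264, 49916988803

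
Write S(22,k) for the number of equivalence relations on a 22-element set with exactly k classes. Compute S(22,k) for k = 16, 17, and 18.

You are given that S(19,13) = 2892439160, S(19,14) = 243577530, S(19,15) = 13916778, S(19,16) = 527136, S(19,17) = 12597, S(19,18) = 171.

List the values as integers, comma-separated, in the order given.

r20: T_20,14=14×243577530+2892439160=6302524580; T_20,15=15×13916778+243577530=452329200; T_20,16=16×527136+13916778=22350954; T_20,17=17×12597+527136=741285; T_20,18=18×171+12597=15675
r21: T_21,15=15×452329200+6302524580=13087462580; T_21,16=16×22350954+452329200=809944464; T_21,17=17×741285+22350954=34952799; T_21,18=18×15675+741285=1023435
r22: T_22,16=16×809944464+13087462580=26046574004; T_22,17=17×34952799+809944464=1404142047; T_22,18=18×1023435+34952799=53374629
Read S(22,16) = 26046574004, S(22,17) = 1404142047, S(22,18) = 53374629.

26046574004, 1404142047, 53374629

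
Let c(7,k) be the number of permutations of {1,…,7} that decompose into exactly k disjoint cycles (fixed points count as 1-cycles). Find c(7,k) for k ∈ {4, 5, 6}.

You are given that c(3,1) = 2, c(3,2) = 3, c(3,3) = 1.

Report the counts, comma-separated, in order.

r4: T_4,1=3×2+0=6; T_4,2=3×3+2=11; T_4,3=3×1+3=6; T_4,4=3×0+1=1
r5: T_5,2=4×11+6=50; T_5,3=4×6+11=35; T_5,4=4×1+6=10; T_5,5=4×0+1=1
r6: T_6,3=5×35+50=225; T_6,4=5×10+35=85; T_6,5=5×1+10=15; T_6,6=5×0+1=1
r7: T_7,4=6×85+225=735; T_7,5=6×15+85=175; T_7,6=6×1+15=21
Read c(7,4) = 735, c(7,5) = 175, c(7,6) = 21.

735, 175, 21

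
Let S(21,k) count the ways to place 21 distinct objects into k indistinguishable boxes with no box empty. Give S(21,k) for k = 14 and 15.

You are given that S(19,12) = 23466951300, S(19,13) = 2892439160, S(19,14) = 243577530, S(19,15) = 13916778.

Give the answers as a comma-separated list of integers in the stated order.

i=20: T(20,13)=23466951300+13·2892439160=61068660380 | T(20,14)=2892439160+14·243577530=6302524580 | T(20,15)=243577530+15·13916778=452329200
i=21: T(21,14)=61068660380+14·6302524580=149304004500 | T(21,15)=6302524580+15·452329200=13087462580
Read S(21,14) = 149304004500, S(21,15) = 13087462580.

149304004500, 13087462580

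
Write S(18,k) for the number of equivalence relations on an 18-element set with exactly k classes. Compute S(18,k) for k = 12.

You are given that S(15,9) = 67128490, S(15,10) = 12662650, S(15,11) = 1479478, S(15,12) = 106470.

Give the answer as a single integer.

r16: T_16,10=10×12662650+67128490=193754990; T_16,11=11×1479478+12662650=28936908; T_16,12=12×106470+1479478=2757118
r17: T_17,11=11×28936908+193754990=512060978; T_17,12=12×2757118+28936908=62022324
r18: T_18,12=12×62022324+512060978=1256328866
Read S(18,12) = 1256328866.

1256328866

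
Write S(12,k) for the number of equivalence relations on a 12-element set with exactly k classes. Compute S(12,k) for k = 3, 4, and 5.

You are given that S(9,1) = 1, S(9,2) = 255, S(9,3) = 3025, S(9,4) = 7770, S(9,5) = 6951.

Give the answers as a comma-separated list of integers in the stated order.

r10: T_10,1=1×1+0=1; T_10,2=2×255+1=511; T_10,3=3×3025+255=9330; T_10,4=4×7770+3025=34105; T_10,5=5×6951+7770=42525
r11: T_11,2=2×511+1=1023; T_11,3=3×9330+511=28501; T_11,4=4×34105+9330=145750; T_11,5=5×42525+34105=246730
r12: T_12,3=3×28501+1023=86526; T_12,4=4×145750+28501=611501; T_12,5=5×246730+145750=1379400
Read S(12,3) = 86526, S(12,4) = 611501, S(12,5) = 1379400.

86526, 611501, 1379400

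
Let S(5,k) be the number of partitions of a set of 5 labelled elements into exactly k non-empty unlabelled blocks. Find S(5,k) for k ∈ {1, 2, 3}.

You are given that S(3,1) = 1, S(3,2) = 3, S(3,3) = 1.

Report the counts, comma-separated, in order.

1, 15, 25

@4  (4,1):1·1+0→1, (4,2):3·2+1→7, (4,3):1·3+3→6
@5  (5,1):1·1+0→1, (5,2):7·2+1→15, (5,3):6·3+7→25
Read S(5,1) = 1, S(5,2) = 15, S(5,3) = 25.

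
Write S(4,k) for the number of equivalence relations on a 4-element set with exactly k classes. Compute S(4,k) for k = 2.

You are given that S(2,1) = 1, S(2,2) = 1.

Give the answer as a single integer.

@3  (3,1):1·1+0→1, (3,2):1·2+1→3
@4  (4,2):3·2+1→7
Read S(4,2) = 7.

7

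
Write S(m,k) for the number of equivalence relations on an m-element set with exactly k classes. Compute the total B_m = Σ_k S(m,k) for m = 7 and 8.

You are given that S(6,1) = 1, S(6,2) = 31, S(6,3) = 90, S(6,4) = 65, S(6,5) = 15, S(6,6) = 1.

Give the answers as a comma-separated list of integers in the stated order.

877, 4140

[7] T[7,1]:1*1+0=1 · T[7,2]:2*31+1=63 · T[7,3]:3*90+31=301 · T[7,4]:4*65+90=350 · T[7,5]:5*15+65=140 · T[7,6]:6*1+15=21 · T[7,7]:7*0+1=1
[8] T[8,1]:1*1+0=1 · T[8,2]:2*63+1=127 · T[8,3]:3*301+63=966 · T[8,4]:4*350+301=1701 · T[8,5]:5*140+350=1050 · T[8,6]:6*21+140=266 · T[8,7]:7*1+21=28 · T[8,8]:8*0+1=1
B_7 = ΣS(7,k) = 1+63+301+350+140+21+1 = 877
B_8 = ΣS(8,k) = 1+127+966+1701+1050+266+28+1 = 4140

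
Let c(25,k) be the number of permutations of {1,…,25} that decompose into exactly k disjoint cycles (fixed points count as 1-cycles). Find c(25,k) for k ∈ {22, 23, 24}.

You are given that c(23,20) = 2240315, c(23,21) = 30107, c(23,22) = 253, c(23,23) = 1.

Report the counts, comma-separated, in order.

3795000, 42550, 300

@24  (24,21):30107·23+2240315→2932776, (24,22):253·23+30107→35926, (24,23):1·23+253→276, (24,24):0·23+1→1
@25  (25,22):35926·24+2932776→3795000, (25,23):276·24+35926→42550, (25,24):1·24+276→300
Read c(25,22) = 3795000, c(25,23) = 42550, c(25,24) = 300.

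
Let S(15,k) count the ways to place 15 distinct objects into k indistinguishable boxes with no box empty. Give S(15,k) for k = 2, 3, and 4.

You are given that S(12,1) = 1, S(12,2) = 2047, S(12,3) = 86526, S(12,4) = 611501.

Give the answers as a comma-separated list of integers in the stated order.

i=13: T(13,1)=0+1·1=1 | T(13,2)=1+2·2047=4095 | T(13,3)=2047+3·86526=261625 | T(13,4)=86526+4·611501=2532530
i=14: T(14,1)=0+1·1=1 | T(14,2)=1+2·4095=8191 | T(14,3)=4095+3·261625=788970 | T(14,4)=261625+4·2532530=10391745
i=15: T(15,2)=1+2·8191=16383 | T(15,3)=8191+3·788970=2375101 | T(15,4)=788970+4·10391745=42355950
Read S(15,2) = 16383, S(15,3) = 2375101, S(15,4) = 42355950.

16383, 2375101, 42355950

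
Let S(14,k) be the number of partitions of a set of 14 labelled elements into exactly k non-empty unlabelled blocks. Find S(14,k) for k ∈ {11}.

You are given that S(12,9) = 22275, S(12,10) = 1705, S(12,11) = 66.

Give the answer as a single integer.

r13: T_13,10=10×1705+22275=39325; T_13,11=11×66+1705=2431
r14: T_14,11=11×2431+39325=66066
Read S(14,11) = 66066.

66066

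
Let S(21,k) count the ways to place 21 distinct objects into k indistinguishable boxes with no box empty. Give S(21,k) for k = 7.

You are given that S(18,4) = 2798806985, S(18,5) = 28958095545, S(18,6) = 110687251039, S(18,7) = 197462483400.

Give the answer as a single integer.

[19] T[19,5]:5*28958095545+2798806985=147589284710 · T[19,6]:6*110687251039+28958095545=693081601779 · T[19,7]:7*197462483400+110687251039=1492924634839
[20] T[20,6]:6*693081601779+147589284710=4306078895384 · T[20,7]:7*1492924634839+693081601779=11143554045652
[21] T[21,7]:7*11143554045652+4306078895384=82310957214948
Read S(21,7) = 82310957214948.

82310957214948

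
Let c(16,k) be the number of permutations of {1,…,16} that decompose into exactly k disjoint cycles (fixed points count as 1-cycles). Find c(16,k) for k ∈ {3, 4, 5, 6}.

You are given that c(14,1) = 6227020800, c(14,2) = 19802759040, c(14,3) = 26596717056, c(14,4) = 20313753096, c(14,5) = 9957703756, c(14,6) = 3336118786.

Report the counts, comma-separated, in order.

@15  (15,2):19802759040·14+6227020800→283465647360, (15,3):26596717056·14+19802759040→392156797824, (15,4):20313753096·14+26596717056→310989260400, (15,5):9957703756·14+20313753096→159721605680, (15,6):3336118786·14+9957703756→56663366760
@16  (16,3):392156797824·15+283465647360→6165817614720, (16,4):310989260400·15+392156797824→5056995703824, (16,5):159721605680·15+310989260400→2706813345600, (16,6):56663366760·15+159721605680→1009672107080
Read c(16,3) = 6165817614720, c(16,4) = 5056995703824, c(16,5) = 2706813345600, c(16,6) = 1009672107080.

6165817614720, 5056995703824, 2706813345600, 1009672107080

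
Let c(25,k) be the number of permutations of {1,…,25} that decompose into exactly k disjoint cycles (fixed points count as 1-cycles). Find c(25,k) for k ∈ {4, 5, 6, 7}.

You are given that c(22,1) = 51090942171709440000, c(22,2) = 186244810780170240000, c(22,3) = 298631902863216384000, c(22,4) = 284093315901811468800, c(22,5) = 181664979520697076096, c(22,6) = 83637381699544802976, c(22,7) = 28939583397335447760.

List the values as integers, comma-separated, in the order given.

3936561409138663118131200, 2677503356427960382362624, 1323714091579185857760000, 496910165055549644836800

[23] T[23,2]:22*186244810780170240000+51090942171709440000=4148476779335454720000 · T[23,3]:22*298631902863216384000+186244810780170240000=6756146673770930688000 · T[23,4]:22*284093315901811468800+298631902863216384000=6548684852703068697600 · T[23,5]:22*181664979520697076096+284093315901811468800=4280722865357147142912 · T[23,6]:22*83637381699544802976+181664979520697076096=2021687376910682741568 · T[23,7]:22*28939583397335447760+83637381699544802976=720308216440924653696
[24] T[24,3]:23*6756146673770930688000+4148476779335454720000=159539850276066860544000 · T[24,4]:23*6548684852703068697600+6756146673770930688000=157375898285941510732800 · T[24,5]:23*4280722865357147142912+6548684852703068697600=105005310755917452984576 · T[24,6]:23*2021687376910682741568+4280722865357147142912=50779532534302850198976 · T[24,7]:23*720308216440924653696+2021687376910682741568=18588776355051949776576
[25] T[25,4]:24*157375898285941510732800+159539850276066860544000=3936561409138663118131200 · T[25,5]:24*105005310755917452984576+157375898285941510732800=2677503356427960382362624 · T[25,6]:24*50779532534302850198976+105005310755917452984576=1323714091579185857760000 · T[25,7]:24*18588776355051949776576+50779532534302850198976=496910165055549644836800
Read c(25,4) = 3936561409138663118131200, c(25,5) = 2677503356427960382362624, c(25,6) = 1323714091579185857760000, c(25,7) = 496910165055549644836800.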